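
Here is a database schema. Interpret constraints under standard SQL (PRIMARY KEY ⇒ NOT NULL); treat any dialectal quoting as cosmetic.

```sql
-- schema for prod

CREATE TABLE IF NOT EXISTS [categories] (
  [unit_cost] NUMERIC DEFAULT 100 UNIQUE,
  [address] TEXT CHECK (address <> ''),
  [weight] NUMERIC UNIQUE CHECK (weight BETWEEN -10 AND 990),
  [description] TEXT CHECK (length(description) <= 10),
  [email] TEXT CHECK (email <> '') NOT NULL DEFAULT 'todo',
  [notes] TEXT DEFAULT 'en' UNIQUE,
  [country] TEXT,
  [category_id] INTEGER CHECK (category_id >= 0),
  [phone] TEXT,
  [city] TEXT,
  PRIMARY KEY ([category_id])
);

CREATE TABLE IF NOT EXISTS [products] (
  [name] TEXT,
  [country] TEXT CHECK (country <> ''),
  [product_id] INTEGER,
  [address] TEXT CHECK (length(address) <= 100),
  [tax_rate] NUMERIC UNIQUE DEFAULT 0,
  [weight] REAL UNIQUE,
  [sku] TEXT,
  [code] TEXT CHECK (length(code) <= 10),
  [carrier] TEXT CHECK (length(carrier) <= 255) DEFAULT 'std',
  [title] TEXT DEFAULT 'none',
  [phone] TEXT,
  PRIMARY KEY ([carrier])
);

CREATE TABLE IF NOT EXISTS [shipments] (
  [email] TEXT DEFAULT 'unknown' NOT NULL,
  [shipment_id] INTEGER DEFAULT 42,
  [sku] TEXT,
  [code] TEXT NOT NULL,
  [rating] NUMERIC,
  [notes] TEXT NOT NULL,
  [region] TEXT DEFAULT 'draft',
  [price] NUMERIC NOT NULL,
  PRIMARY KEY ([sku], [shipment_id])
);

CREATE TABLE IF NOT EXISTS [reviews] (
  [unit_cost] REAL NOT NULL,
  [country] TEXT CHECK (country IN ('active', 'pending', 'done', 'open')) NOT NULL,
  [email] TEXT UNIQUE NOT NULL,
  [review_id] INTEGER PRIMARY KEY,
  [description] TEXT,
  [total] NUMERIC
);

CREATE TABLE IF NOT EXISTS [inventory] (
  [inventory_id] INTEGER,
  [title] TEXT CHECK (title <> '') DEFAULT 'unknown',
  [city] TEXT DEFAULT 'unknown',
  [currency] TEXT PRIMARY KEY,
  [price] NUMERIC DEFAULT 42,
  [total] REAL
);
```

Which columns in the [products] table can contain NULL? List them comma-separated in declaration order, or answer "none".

name, country, product_id, address, tax_rate, weight, sku, code, title, phone

- name: no NOT NULL constraint applies → nullable.
- country: CHECK does not forbid NULL (a CHECK constraint passes when its expression is NULL) → nullable.
- product_id: no NOT NULL constraint applies → nullable.
- address: CHECK does not forbid NULL (a CHECK constraint passes when its expression is NULL) → nullable.
- tax_rate: UNIQUE does not imply NOT NULL → nullable.
- weight: UNIQUE does not imply NOT NULL → nullable.
- sku: no NOT NULL constraint applies → nullable.
- code: CHECK does not forbid NULL (a CHECK constraint passes when its expression is NULL) → nullable.
- carrier: part of the PRIMARY KEY, which implies NOT NULL → not nullable.
- title: DEFAULT only fills an omitted column; an explicit NULL is still allowed → nullable.
- phone: no NOT NULL constraint applies → nullable.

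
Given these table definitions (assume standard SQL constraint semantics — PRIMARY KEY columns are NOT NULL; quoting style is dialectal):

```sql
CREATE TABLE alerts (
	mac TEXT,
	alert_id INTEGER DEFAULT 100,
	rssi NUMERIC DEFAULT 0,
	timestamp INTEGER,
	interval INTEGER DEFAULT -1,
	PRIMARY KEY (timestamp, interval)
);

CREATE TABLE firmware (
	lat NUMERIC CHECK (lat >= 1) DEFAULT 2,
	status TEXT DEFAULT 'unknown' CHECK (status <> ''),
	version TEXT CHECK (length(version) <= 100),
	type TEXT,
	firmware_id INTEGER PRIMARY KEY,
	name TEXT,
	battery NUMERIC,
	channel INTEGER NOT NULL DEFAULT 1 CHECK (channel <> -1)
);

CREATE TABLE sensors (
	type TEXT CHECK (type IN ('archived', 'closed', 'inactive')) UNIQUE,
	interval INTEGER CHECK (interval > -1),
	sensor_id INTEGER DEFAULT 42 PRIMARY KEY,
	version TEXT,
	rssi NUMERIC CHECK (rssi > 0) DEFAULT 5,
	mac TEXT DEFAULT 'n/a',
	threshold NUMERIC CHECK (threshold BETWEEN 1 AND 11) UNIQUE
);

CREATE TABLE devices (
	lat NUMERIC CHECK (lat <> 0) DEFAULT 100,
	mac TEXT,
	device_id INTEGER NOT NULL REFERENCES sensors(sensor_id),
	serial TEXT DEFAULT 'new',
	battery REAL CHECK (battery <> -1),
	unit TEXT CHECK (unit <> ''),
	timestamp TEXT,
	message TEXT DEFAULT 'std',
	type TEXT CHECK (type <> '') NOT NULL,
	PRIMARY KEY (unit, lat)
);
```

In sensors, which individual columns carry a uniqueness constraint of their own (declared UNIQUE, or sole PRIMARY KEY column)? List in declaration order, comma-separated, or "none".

- type: declared UNIQUE → unique.
- interval: no UNIQUE or single-column PK constraint.
- sensor_id: single-column PRIMARY KEY → unique.
- version: no UNIQUE or single-column PK constraint.
- rssi: no UNIQUE or single-column PK constraint.
- mac: no UNIQUE or single-column PK constraint.
- threshold: declared UNIQUE → unique.

type, sensor_id, threshold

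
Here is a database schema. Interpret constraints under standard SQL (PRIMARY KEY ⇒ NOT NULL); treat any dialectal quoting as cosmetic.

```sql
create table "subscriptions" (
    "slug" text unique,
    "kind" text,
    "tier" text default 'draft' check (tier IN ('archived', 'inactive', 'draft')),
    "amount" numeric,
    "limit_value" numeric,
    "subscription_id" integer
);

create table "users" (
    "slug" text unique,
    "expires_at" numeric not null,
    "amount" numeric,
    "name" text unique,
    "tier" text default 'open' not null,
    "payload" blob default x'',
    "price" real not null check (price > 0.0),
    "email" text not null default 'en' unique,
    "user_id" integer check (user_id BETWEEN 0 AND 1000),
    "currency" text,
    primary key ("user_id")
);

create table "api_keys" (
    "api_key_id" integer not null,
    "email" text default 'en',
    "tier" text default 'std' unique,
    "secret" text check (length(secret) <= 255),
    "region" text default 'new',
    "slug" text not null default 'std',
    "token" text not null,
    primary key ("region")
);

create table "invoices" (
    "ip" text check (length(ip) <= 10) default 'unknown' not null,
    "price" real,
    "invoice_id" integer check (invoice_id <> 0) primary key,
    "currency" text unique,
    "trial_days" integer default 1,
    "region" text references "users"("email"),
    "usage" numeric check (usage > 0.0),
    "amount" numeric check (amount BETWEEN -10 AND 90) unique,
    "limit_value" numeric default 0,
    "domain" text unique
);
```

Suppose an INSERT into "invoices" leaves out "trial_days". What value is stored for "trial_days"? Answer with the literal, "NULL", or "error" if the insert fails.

1

trial_days has an explicit DEFAULT 1.
When the column is omitted from an INSERT, that default is used.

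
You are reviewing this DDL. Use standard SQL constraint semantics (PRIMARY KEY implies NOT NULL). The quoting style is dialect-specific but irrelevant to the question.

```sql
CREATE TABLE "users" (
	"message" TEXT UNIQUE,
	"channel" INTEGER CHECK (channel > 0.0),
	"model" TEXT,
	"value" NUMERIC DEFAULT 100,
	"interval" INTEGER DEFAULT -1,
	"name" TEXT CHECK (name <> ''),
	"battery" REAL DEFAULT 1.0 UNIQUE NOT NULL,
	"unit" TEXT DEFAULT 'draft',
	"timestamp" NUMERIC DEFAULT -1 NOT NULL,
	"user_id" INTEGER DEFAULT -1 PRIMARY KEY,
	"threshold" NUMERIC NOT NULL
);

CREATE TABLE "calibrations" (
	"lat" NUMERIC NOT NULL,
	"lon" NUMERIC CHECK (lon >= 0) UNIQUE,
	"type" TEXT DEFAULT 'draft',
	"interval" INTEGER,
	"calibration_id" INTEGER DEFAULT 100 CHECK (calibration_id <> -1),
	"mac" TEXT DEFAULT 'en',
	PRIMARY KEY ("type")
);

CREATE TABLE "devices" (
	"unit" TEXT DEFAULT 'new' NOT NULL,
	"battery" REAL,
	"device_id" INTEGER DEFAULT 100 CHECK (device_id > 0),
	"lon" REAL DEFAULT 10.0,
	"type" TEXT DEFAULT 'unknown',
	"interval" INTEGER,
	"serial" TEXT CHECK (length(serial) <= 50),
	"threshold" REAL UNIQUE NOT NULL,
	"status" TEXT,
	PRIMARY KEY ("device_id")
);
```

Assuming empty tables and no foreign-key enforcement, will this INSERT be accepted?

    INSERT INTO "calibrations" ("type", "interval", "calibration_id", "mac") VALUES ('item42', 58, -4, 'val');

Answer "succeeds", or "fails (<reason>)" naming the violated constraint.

fails (NOT NULL on lat)

lat is omitted from the column list and has no DEFAULT, so it would receive NULL.
But lat is declared NOT NULL.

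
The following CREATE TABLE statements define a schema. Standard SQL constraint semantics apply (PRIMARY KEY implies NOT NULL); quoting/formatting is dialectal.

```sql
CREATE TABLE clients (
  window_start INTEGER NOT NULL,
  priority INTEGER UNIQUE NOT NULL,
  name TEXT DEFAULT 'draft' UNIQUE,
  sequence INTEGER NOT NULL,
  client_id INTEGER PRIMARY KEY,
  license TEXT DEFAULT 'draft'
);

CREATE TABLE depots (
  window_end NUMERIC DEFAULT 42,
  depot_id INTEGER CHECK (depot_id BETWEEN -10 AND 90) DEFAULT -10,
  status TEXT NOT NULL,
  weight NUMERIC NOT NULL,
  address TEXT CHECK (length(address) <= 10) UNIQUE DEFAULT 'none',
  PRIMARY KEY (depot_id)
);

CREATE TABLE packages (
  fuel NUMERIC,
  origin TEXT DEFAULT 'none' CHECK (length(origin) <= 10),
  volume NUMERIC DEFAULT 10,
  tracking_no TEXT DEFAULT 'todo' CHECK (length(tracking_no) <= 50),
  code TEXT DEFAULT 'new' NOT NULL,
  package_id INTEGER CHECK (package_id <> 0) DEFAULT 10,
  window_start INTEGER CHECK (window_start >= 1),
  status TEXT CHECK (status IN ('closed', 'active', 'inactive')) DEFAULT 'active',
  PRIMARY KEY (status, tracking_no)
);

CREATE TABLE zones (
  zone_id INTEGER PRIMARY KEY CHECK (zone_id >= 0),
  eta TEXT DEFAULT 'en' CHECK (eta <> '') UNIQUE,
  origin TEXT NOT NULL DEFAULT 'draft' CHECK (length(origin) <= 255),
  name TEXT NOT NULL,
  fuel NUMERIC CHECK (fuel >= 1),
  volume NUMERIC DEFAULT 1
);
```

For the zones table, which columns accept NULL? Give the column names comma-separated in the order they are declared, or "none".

eta, fuel, volume

- zone_id: part of the PRIMARY KEY, which implies NOT NULL → not nullable.
- eta: CHECK does not forbid NULL (a CHECK constraint passes when its expression is NULL) → nullable.
- origin: declared NOT NULL → not nullable.
- name: declared NOT NULL → not nullable.
- fuel: CHECK does not forbid NULL (a CHECK constraint passes when its expression is NULL) → nullable.
- volume: DEFAULT only fills an omitted column; an explicit NULL is still allowed → nullable.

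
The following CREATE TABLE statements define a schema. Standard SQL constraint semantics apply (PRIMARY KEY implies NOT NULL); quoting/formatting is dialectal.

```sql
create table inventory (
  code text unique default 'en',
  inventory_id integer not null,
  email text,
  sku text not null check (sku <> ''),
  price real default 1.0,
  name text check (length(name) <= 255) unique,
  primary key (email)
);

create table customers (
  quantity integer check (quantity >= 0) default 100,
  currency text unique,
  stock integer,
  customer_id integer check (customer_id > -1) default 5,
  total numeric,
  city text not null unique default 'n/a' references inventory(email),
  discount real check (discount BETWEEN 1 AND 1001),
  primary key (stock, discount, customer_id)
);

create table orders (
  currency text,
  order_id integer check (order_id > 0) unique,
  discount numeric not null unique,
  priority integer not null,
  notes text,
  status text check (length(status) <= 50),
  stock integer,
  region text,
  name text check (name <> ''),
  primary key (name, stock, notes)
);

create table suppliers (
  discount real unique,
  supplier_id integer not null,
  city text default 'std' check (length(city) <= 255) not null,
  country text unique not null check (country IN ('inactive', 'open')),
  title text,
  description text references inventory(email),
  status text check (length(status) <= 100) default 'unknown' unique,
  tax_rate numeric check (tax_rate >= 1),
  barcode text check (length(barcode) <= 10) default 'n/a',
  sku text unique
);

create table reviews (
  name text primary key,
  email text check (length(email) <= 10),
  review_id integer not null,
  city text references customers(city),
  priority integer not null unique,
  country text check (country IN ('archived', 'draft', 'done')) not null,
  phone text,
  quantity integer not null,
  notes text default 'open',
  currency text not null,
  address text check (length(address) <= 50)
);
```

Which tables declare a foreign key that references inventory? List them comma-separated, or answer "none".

- customers.city references inventory(email).
- suppliers.description references inventory(email).

customers, suppliers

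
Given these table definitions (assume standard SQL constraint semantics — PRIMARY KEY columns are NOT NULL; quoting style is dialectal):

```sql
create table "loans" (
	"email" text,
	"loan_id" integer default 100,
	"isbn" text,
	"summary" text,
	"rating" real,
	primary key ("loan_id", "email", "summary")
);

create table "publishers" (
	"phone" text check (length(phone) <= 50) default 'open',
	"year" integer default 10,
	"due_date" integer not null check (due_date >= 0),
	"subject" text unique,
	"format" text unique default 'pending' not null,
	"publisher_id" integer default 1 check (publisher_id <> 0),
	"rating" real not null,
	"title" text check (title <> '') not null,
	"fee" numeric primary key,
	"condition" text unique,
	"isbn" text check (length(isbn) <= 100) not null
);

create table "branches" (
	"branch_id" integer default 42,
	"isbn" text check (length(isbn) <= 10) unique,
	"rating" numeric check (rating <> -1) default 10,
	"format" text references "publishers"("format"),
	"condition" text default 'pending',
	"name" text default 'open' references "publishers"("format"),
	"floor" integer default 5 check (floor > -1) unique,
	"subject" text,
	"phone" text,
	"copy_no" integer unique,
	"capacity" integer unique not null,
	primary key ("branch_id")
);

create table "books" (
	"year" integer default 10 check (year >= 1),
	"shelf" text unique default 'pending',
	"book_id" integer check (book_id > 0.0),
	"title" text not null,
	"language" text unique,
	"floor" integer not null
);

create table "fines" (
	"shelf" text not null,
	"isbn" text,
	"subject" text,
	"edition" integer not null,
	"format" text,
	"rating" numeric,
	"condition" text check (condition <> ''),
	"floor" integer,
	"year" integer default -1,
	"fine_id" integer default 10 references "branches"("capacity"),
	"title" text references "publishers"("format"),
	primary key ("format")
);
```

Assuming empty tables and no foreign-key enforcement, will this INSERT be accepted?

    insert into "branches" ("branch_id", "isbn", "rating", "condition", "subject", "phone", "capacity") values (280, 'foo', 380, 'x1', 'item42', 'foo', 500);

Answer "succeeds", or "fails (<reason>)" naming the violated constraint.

succeeds

NOT NULL columns: branch_id is supplied; capacity is supplied.
CHECK constraints: 'foo' satisfies (length(isbn) <= 10); 380 satisfies (rating <> -1).
No constraint is violated.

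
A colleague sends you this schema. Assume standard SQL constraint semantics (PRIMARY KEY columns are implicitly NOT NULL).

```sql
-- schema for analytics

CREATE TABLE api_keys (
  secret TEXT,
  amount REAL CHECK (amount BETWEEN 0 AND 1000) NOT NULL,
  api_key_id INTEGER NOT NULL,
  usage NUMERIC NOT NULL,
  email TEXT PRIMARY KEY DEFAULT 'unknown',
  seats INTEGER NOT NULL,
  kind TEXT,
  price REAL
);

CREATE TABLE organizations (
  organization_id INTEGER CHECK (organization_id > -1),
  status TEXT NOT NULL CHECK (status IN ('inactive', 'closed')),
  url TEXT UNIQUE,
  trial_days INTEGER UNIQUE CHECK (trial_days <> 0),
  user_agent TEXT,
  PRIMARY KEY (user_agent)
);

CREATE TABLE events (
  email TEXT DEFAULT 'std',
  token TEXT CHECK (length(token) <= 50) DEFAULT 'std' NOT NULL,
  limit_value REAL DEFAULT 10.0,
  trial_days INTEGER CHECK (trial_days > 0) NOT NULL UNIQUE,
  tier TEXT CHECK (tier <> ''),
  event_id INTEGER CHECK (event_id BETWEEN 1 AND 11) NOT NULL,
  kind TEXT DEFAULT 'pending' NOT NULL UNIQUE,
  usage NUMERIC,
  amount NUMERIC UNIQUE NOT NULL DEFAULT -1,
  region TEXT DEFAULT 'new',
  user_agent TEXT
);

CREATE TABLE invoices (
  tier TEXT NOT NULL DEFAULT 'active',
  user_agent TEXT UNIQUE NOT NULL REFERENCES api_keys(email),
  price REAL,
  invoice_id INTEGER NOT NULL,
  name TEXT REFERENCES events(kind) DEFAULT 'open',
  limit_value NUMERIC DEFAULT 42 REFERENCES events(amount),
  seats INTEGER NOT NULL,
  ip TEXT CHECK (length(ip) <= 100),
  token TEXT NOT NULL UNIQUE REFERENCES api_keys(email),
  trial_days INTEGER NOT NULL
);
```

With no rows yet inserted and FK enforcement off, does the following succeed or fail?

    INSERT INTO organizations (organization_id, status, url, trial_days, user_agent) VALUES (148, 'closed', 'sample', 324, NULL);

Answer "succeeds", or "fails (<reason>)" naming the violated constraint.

user_agent is explicitly set to NULL, but user_agent is part of the PRIMARY KEY (implied NOT NULL).

fails (NOT NULL on user_agent)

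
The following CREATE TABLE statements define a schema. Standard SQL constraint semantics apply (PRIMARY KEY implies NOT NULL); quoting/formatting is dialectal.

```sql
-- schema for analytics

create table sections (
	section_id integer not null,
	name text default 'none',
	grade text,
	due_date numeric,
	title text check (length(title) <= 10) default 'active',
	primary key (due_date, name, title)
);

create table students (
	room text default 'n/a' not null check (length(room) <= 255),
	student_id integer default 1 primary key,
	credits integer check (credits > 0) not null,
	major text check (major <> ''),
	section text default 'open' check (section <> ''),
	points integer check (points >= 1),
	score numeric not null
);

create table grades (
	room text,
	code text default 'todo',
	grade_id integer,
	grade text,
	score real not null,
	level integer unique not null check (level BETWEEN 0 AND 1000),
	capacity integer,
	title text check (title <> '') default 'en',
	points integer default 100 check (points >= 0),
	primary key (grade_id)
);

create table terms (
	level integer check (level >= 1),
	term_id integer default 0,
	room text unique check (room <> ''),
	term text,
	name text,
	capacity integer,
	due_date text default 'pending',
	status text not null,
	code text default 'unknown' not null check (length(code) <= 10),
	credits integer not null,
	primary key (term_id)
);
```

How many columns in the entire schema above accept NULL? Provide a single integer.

sections: 1 nullable (grade — PK (due_date, name, title) and explicit NOT NULL columns excluded).
students: 3 nullable (major, section, points — PK (student_id) and explicit NOT NULL columns excluded).
grades: 6 nullable (room, code, grade, capacity, title, points — PK (grade_id) and explicit NOT NULL columns excluded).
terms: 6 nullable (level, room, term, name, capacity, due_date — PK (term_id) and explicit NOT NULL columns excluded).
Total: 1 + 3 + 6 + 6 = 16.

16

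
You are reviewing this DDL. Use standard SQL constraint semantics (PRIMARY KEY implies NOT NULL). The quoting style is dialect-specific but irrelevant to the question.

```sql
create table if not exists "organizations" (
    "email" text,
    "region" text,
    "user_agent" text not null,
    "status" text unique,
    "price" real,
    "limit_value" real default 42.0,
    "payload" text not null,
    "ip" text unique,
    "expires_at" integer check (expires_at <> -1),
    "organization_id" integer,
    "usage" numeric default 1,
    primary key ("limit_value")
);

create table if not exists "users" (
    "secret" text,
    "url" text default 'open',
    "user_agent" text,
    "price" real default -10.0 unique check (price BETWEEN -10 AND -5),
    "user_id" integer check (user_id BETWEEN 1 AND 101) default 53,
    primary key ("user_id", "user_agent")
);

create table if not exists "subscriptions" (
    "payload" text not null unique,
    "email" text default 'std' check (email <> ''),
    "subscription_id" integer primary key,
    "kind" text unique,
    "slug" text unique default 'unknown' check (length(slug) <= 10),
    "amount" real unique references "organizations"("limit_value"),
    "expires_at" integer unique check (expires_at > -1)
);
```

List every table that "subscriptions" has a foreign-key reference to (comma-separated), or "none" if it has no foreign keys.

organizations

- amount REFERENCES organizations(limit_value).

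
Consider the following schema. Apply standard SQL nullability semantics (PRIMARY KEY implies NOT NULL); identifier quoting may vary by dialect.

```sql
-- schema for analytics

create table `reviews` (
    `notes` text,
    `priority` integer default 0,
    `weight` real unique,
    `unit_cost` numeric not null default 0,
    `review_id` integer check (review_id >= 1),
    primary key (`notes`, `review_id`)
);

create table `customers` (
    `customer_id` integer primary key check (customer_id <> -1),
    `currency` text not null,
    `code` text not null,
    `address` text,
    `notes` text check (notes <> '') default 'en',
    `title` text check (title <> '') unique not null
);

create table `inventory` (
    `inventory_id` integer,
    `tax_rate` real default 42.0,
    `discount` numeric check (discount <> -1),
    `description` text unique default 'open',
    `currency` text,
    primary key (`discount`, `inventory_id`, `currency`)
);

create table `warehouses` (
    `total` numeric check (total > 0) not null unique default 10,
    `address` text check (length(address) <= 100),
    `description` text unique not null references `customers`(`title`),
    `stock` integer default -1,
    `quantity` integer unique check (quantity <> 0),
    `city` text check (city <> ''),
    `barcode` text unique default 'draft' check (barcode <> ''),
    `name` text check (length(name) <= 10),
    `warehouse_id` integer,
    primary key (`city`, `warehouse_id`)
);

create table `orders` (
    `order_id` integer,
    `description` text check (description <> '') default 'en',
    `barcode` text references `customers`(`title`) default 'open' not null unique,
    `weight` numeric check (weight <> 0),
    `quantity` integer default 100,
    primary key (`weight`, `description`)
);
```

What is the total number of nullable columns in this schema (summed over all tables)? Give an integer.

13

reviews: 2 nullable (priority, weight — PK (notes, review_id) and explicit NOT NULL columns excluded).
customers: 2 nullable (address, notes — PK (customer_id) and explicit NOT NULL columns excluded).
inventory: 2 nullable (tax_rate, description — PK (discount, inventory_id, currency) and explicit NOT NULL columns excluded).
warehouses: 5 nullable (address, stock, quantity, barcode, name — PK (city, warehouse_id) and explicit NOT NULL columns excluded).
orders: 2 nullable (order_id, quantity — PK (weight, description) and explicit NOT NULL columns excluded).
Total: 2 + 2 + 2 + 5 + 2 = 13.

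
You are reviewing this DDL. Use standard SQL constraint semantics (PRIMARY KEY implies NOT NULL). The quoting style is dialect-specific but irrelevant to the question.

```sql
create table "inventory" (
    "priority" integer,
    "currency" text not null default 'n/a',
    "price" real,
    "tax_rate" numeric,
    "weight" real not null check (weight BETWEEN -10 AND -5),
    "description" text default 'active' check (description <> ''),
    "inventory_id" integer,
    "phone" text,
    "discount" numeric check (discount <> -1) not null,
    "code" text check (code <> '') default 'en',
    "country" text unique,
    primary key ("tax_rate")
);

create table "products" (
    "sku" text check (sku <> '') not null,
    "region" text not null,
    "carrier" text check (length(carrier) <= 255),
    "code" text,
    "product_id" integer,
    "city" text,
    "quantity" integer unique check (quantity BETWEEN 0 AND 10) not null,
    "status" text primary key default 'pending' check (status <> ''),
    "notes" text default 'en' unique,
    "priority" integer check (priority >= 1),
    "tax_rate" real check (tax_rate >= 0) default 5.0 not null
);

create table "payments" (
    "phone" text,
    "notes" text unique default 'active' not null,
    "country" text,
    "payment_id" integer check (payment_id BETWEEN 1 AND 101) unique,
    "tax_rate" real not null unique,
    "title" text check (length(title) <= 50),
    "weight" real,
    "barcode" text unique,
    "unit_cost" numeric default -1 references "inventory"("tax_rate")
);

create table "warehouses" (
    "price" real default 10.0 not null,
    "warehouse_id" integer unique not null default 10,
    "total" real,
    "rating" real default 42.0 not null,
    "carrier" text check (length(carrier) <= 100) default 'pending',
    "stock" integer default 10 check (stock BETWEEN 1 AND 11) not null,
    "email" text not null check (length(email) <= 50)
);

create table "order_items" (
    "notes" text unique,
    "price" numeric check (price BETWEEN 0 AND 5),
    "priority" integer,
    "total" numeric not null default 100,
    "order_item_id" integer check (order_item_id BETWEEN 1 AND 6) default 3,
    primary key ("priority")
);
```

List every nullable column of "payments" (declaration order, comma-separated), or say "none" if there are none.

phone, country, payment_id, title, weight, barcode, unit_cost

- phone: no NOT NULL constraint applies → nullable.
- notes: declared NOT NULL → not nullable.
- country: no NOT NULL constraint applies → nullable.
- payment_id: CHECK does not forbid NULL (a CHECK constraint passes when its expression is NULL) → nullable.
- tax_rate: declared NOT NULL → not nullable.
- title: CHECK does not forbid NULL (a CHECK constraint passes when its expression is NULL) → nullable.
- weight: no NOT NULL constraint applies → nullable.
- barcode: UNIQUE does not imply NOT NULL → nullable.
- unit_cost: a foreign key column may be NULL unless separately constrained → nullable.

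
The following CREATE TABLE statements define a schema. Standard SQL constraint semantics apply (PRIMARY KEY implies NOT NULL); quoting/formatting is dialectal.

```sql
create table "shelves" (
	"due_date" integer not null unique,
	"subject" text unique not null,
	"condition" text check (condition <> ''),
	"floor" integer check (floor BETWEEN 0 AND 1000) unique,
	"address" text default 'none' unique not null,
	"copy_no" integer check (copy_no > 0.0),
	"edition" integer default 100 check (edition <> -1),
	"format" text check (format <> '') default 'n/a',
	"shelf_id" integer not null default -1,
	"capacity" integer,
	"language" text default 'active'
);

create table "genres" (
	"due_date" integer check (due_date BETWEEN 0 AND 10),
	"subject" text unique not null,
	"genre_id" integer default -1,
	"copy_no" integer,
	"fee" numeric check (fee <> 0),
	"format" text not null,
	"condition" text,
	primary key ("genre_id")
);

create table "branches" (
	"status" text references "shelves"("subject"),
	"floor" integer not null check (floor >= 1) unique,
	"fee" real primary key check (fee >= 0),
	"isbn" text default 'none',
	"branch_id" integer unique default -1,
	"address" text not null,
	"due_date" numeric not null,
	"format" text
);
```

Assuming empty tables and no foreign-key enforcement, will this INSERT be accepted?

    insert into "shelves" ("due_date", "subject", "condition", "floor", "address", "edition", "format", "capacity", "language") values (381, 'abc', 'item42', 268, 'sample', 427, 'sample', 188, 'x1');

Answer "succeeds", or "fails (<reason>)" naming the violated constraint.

succeeds

NOT NULL columns: address is supplied; due_date is supplied; shelf_id defaults to -1; subject is supplied.
CHECK constraints: 'item42' satisfies (condition <> ''); 268 satisfies (floor BETWEEN 0 AND 1000); 427 satisfies (edition <> -1); 'sample' satisfies (format <> '').
No constraint is violated.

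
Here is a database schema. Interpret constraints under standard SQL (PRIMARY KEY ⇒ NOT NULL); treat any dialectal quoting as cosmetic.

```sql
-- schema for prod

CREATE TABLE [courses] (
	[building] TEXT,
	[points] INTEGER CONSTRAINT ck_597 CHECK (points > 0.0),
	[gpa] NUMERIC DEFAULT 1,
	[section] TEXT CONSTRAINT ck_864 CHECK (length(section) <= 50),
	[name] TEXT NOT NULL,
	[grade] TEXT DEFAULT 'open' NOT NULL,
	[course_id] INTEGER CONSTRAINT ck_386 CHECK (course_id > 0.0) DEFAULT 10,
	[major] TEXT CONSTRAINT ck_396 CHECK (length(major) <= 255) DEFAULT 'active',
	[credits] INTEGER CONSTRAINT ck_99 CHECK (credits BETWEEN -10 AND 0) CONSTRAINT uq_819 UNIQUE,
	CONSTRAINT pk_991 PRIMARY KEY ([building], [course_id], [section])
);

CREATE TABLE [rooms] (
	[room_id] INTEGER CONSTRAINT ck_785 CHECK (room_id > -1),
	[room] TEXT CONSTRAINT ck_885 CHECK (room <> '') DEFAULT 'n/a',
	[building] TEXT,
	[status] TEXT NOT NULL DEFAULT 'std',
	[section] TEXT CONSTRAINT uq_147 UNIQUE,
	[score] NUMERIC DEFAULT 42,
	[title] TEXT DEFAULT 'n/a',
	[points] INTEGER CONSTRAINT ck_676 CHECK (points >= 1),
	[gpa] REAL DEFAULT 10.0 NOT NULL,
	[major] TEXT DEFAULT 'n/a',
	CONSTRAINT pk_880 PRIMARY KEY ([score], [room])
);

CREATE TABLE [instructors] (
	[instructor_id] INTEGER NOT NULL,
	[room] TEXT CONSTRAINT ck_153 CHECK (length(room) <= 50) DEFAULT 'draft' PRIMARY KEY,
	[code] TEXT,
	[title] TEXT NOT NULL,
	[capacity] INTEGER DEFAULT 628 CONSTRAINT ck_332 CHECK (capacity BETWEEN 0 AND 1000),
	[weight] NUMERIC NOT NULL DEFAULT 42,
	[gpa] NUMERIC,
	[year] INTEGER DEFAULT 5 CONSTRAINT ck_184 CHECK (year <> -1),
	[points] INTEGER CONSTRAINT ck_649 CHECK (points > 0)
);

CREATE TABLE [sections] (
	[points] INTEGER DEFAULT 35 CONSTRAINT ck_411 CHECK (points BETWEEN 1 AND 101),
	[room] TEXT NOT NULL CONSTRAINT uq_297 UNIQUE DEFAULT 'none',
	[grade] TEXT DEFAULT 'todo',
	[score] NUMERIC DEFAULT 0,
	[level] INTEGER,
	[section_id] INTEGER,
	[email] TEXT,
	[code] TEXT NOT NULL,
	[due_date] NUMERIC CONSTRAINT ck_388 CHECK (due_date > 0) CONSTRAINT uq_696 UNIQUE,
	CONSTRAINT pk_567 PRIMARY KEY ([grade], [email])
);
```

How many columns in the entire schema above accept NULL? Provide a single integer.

20

courses: 4 nullable (points, gpa, major, credits — PK (building, course_id, section) and explicit NOT NULL columns excluded).
rooms: 6 nullable (room_id, building, section, title, points, major — PK (score, room) and explicit NOT NULL columns excluded).
instructors: 5 nullable (code, capacity, gpa, year, points — PK (room) and explicit NOT NULL columns excluded).
sections: 5 nullable (points, score, level, section_id, due_date — PK (grade, email) and explicit NOT NULL columns excluded).
Total: 4 + 6 + 5 + 5 = 20.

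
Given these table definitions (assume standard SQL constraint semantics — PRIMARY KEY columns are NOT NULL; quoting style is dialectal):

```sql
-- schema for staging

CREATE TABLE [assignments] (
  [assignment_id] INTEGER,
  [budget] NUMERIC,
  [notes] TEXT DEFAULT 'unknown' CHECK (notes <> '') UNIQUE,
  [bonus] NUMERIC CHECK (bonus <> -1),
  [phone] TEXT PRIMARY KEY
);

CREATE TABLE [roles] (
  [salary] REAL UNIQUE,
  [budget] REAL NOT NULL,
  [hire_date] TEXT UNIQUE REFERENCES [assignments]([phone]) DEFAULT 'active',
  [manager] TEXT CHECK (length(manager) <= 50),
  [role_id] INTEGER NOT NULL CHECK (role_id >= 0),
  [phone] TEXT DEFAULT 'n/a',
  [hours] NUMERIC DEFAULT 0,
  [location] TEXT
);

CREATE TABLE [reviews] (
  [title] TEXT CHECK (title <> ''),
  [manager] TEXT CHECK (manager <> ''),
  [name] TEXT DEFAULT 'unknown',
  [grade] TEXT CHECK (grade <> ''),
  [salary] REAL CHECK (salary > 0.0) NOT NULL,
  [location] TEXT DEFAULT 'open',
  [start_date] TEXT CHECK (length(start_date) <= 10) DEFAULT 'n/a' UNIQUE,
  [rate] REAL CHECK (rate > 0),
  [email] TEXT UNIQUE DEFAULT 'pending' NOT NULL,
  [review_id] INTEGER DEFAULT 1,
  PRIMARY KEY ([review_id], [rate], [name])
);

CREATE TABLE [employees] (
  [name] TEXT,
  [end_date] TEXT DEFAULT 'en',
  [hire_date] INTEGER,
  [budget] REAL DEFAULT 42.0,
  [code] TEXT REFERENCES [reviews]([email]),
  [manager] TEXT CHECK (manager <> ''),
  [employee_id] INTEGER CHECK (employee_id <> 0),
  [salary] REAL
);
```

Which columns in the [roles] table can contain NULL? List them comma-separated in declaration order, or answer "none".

salary, hire_date, manager, phone, hours, location

- salary: UNIQUE does not imply NOT NULL → nullable.
- budget: declared NOT NULL → not nullable.
- hire_date: a foreign key column may be NULL unless separately constrained → nullable.
- manager: CHECK does not forbid NULL (a CHECK constraint passes when its expression is NULL) → nullable.
- role_id: declared NOT NULL → not nullable.
- phone: DEFAULT only fills an omitted column; an explicit NULL is still allowed → nullable.
- hours: DEFAULT only fills an omitted column; an explicit NULL is still allowed → nullable.
- location: no NOT NULL constraint applies → nullable.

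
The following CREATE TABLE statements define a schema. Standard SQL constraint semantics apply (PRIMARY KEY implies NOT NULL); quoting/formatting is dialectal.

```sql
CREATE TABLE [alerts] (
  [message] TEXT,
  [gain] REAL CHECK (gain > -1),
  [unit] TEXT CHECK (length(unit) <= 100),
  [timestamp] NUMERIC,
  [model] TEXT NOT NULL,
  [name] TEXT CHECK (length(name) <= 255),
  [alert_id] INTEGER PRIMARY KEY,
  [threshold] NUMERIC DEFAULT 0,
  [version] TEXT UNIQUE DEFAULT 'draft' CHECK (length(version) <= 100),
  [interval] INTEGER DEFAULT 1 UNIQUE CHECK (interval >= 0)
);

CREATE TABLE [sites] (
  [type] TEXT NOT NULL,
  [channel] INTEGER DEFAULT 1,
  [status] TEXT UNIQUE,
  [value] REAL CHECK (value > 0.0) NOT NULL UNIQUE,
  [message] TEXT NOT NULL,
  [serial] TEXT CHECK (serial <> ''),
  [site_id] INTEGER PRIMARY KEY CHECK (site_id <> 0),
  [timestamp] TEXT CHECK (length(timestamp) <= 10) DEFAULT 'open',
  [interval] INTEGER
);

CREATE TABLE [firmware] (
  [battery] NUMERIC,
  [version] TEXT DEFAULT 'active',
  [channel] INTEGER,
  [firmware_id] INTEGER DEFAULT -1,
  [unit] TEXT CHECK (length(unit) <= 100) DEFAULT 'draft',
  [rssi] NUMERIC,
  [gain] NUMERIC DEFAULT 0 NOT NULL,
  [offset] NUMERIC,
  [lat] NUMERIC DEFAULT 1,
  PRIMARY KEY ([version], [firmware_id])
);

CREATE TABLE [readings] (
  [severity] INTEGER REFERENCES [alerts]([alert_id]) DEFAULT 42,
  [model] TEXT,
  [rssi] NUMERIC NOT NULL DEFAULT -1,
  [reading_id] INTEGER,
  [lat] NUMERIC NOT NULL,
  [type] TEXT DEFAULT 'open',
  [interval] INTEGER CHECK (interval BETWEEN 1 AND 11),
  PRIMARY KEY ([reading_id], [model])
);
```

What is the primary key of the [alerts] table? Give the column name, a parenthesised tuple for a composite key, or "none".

alert_id is declared PRIMARY KEY inline on the column.

alert_id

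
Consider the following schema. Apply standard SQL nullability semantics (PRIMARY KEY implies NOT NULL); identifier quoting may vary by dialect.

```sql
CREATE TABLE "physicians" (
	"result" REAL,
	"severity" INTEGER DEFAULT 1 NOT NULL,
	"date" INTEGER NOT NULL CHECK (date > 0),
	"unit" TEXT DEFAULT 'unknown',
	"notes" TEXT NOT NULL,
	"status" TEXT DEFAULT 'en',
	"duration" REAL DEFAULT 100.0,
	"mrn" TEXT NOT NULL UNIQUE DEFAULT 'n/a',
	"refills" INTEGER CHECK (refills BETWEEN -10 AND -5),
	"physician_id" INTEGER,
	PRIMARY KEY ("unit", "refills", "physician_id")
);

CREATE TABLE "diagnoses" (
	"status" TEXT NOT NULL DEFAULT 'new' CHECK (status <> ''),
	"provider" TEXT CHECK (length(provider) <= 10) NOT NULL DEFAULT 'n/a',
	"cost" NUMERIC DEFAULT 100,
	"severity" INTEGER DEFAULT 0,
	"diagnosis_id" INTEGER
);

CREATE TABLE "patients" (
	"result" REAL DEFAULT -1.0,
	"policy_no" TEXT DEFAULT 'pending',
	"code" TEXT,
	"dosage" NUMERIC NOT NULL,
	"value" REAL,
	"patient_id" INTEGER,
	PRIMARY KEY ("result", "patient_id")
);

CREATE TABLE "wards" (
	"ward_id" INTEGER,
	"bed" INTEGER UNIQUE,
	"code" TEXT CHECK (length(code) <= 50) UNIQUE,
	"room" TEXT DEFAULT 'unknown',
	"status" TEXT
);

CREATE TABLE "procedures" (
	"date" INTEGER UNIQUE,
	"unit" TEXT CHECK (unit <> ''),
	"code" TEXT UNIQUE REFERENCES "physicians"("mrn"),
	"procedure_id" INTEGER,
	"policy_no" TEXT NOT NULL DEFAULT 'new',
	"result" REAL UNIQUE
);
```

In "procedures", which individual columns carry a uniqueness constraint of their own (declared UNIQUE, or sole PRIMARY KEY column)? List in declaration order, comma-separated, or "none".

- date: declared UNIQUE → unique.
- unit: no UNIQUE or single-column PK constraint.
- code: declared UNIQUE → unique.
- procedure_id: no UNIQUE or single-column PK constraint.
- policy_no: no UNIQUE or single-column PK constraint.
- result: declared UNIQUE → unique.

date, code, result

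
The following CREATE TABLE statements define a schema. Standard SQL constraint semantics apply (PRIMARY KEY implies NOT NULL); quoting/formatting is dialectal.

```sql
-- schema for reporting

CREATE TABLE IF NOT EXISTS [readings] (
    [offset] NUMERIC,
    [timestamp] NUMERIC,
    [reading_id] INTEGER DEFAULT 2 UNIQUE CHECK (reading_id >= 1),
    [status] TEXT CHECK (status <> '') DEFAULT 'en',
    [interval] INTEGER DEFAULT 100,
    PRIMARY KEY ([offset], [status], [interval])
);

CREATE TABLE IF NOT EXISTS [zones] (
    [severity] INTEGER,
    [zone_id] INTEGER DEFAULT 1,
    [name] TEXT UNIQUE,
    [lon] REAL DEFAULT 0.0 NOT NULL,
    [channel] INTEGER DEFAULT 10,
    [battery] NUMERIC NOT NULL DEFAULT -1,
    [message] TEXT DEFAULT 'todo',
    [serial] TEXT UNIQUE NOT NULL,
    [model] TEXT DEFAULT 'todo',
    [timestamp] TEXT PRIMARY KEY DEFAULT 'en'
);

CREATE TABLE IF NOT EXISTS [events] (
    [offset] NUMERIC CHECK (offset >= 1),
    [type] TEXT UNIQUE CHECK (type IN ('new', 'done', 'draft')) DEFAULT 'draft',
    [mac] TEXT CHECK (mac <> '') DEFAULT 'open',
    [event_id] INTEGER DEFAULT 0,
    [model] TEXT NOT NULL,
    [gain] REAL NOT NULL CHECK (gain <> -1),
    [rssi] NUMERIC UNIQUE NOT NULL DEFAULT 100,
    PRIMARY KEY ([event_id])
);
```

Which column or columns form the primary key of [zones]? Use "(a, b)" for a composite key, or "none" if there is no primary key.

timestamp

timestamp is declared PRIMARY KEY inline on the column.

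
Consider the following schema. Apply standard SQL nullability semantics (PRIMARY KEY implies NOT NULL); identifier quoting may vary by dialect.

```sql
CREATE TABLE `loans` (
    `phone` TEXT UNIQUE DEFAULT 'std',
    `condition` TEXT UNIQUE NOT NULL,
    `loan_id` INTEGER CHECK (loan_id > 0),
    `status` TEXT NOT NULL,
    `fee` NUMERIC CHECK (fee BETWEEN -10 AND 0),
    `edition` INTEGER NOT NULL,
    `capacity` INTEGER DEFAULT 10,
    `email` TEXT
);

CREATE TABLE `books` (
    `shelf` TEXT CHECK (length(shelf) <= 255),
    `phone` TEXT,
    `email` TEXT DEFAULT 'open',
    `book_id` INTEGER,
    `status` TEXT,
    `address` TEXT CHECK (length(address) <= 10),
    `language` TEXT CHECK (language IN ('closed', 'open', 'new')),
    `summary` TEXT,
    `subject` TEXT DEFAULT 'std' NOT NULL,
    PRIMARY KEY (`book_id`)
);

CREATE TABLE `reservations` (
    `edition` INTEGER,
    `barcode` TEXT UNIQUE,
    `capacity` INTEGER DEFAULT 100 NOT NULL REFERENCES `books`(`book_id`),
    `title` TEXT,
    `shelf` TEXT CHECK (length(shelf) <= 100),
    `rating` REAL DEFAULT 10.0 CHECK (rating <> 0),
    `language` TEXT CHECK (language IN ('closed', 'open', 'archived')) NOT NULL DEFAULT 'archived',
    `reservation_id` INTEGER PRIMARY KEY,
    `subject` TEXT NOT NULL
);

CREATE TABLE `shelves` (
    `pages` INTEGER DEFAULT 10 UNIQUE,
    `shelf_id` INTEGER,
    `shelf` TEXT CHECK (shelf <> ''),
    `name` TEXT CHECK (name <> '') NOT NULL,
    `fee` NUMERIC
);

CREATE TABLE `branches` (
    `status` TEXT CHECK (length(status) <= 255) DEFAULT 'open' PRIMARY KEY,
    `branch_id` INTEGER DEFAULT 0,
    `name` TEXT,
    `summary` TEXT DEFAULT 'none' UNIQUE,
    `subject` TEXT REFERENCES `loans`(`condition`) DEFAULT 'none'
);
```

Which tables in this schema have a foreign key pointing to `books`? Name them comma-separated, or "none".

- reservations.capacity references books(book_id).

reservations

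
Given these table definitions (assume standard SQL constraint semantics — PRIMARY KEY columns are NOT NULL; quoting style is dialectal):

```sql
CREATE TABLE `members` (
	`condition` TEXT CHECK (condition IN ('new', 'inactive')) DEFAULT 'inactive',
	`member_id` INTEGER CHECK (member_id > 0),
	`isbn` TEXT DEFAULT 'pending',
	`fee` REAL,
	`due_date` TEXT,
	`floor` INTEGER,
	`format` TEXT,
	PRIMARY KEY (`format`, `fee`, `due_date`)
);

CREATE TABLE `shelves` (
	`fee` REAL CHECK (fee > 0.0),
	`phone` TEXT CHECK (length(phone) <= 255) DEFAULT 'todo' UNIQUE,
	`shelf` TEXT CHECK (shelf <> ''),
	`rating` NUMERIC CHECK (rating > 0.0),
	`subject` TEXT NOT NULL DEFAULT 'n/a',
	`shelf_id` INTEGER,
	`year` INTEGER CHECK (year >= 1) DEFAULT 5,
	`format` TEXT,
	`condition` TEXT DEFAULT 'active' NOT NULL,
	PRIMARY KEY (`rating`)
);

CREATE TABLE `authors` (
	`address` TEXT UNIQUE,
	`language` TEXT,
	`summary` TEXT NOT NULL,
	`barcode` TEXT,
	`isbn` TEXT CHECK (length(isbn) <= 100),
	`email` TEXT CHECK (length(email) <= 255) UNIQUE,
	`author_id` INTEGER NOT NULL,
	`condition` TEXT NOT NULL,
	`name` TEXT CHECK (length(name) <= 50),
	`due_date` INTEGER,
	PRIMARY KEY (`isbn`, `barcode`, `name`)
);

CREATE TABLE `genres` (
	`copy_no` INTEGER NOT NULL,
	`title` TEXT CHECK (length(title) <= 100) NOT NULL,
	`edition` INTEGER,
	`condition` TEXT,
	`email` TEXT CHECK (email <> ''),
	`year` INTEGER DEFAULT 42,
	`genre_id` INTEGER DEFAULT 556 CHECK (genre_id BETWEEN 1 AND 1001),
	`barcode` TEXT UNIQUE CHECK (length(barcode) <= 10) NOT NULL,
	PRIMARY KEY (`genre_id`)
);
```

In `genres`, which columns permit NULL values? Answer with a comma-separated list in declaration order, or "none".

- copy_no: declared NOT NULL → not nullable.
- title: declared NOT NULL → not nullable.
- edition: no NOT NULL constraint applies → nullable.
- condition: no NOT NULL constraint applies → nullable.
- email: CHECK does not forbid NULL (a CHECK constraint passes when its expression is NULL) → nullable.
- year: DEFAULT only fills an omitted column; an explicit NULL is still allowed → nullable.
- genre_id: part of the PRIMARY KEY, which implies NOT NULL → not nullable.
- barcode: declared NOT NULL → not nullable.

edition, condition, email, year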